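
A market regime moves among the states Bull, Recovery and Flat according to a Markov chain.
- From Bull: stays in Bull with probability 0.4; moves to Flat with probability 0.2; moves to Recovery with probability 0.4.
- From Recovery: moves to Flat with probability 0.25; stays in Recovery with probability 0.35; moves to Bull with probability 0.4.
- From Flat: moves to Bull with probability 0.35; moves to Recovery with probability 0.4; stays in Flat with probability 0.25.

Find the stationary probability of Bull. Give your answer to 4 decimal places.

Let the stationary distribution be π with π = πP and π_1 + π_2 + π_3 = 1.
π_1 = 0.4·π_1 + 0.4·π_2 + 0.35·π_3
π_2 = 0.4·π_1 + 0.35·π_2 + 0.4·π_3
Solving with the normalization constraint gives π = (0.3885, 0.3810, 0.2306).
So the stationary probability of Bull is 0.3885.

0.3885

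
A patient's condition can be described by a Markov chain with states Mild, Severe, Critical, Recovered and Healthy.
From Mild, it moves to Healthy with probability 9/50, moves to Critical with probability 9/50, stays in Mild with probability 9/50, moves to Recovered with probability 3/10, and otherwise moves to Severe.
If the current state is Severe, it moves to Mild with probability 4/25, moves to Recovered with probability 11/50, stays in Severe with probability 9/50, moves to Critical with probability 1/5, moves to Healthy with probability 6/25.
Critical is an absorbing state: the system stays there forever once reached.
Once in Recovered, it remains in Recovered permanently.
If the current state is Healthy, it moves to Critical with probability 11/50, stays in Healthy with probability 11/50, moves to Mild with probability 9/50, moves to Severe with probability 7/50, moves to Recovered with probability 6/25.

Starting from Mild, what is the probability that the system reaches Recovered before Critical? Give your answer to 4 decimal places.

Let h(s) be the probability of absorption at Recovered starting from transient state s. Then h(Recovered) = 1 and h(Critical) = 0. By first-step analysis:
h(Mild) = 0.18·h(Mild) + 0.16·h(Severe) + 0.18·0 + 0.3·1 + 0.18·h(Healthy)
h(Severe) = 0.16·h(Mild) + 0.18·h(Severe) + 0.2·0 + 0.22·1 + 0.24·h(Healthy)
h(Healthy) = 0.18·h(Mild) + 0.14·h(Severe) + 0.22·0 + 0.24·1 + 0.22·h(Healthy)
Solving: h(Mild) = 0.5904, h(Severe) = 0.5419, h(Healthy) = 0.5412.
Starting from Mild, the probability is 0.5904.

0.5904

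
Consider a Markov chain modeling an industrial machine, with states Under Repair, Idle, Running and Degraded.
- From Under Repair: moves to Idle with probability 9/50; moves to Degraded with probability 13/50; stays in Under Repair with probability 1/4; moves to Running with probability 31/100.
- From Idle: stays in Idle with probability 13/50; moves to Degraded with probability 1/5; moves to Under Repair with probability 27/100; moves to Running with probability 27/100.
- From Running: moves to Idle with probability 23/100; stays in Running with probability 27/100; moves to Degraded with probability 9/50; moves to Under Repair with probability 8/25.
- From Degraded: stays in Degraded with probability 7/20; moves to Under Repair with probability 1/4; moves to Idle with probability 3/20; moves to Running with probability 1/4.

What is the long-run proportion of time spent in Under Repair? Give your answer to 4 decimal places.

0.2734

Let the stationary distribution be π with π = πP and π_1 + π_2 + π_3 + π_4 = 1.
π_1 = 0.25·π_1 + 0.27·π_2 + 0.32·π_3 + 0.25·π_4
π_2 = 0.18·π_1 + 0.26·π_2 + 0.23·π_3 + 0.15·π_4
π_3 = 0.31·π_1 + 0.27·π_2 + 0.27·π_3 + 0.25·π_4
Solving with the normalization constraint gives π = (0.2734, 0.2026, 0.2760, 0.2481).
So the stationary probability of Under Repair is 0.2734.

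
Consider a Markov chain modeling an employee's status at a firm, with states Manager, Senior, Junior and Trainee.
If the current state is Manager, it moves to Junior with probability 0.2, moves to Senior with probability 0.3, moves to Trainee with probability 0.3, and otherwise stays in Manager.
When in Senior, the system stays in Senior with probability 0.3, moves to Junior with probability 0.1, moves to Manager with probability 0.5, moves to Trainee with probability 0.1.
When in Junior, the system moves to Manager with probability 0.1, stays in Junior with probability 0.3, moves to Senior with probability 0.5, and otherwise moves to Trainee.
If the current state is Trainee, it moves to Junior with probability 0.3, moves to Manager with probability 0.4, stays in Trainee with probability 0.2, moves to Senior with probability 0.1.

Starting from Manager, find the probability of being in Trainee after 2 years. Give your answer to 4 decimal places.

0.1700

Propagate the distribution vector 2 years from Manager.
After 0 years: (1.0000, 0.0000, 0.0000, 0.0000)
After 1 year: (0.2000, 0.3000, 0.2000, 0.3000)
After 2 years: (0.3300, 0.2800, 0.2200, 0.1700)
P(in Trainee after 2 years) = 0.1700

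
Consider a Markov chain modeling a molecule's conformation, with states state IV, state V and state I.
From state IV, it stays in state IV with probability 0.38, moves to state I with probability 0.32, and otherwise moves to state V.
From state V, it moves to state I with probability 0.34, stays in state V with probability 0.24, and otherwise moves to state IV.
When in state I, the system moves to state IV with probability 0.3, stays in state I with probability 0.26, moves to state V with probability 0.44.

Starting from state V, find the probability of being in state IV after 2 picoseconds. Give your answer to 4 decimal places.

Sum over the intermediate state after 1 picosecond:
P = P(state V→state IV)·P(state IV→state IV) + P(state V→state V)·P(state V→state IV) + P(state V→state I)·P(state I→state IV)
  = 0.42×0.38 + 0.24×0.42 + 0.34×0.3
  = 0.1596 + 0.1008 + 0.1020 = 0.3624

0.3624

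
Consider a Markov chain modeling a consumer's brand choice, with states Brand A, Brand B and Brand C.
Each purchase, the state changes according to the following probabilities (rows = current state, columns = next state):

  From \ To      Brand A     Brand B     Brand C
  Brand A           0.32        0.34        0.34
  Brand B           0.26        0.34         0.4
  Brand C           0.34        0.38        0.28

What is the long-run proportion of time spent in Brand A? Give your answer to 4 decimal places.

Let the stationary distribution be π with π = πP and π_1 + π_2 + π_3 = 1.
π_1 = 0.32·π_1 + 0.26·π_2 + 0.34·π_3
π_2 = 0.34·π_1 + 0.34·π_2 + 0.38·π_3
Solving with the normalization constraint gives π = (0.3056, 0.3536, 0.3408).
So the stationary probability of Brand A is 0.3056.

0.3056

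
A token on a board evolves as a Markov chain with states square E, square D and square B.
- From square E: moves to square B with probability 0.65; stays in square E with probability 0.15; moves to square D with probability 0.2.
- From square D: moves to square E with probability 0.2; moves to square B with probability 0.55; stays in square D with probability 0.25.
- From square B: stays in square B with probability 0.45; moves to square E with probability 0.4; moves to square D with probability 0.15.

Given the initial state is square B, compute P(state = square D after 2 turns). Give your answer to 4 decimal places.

Sum over the intermediate state after 1 turn:
P = P(square B→square E)·P(square E→square D) + P(square B→square D)·P(square D→square D) + P(square B→square B)·P(square B→square D)
  = 0.4×0.2 + 0.15×0.25 + 0.45×0.15
  = 0.0800 + 0.0375 + 0.0675 = 0.1850

0.1850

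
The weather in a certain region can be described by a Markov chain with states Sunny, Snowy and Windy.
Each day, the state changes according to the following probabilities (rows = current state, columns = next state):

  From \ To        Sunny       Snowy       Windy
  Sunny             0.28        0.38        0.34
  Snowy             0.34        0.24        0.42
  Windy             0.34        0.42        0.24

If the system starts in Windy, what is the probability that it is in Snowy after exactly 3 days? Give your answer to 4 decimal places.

Propagate the distribution vector 3 days from Windy.
After 0 days: (0.0000, 0.0000, 1.0000)
After 1 day: (0.3400, 0.4200, 0.2400)
After 2 days: (0.3196, 0.3308, 0.3496)
After 3 days: (0.3208, 0.3477, 0.3315)
P(in Snowy after 3 days) = 0.3477

0.3477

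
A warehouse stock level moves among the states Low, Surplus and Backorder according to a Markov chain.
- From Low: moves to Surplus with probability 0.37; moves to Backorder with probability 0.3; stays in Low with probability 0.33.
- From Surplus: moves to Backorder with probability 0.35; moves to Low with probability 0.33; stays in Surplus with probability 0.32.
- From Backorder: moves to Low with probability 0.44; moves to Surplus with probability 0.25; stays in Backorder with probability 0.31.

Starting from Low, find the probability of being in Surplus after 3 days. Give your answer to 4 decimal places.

Propagate the distribution vector 3 days from Low.
After 0 days: (1.0000, 0.0000, 0.0000)
After 1 day: (0.3300, 0.3700, 0.3000)
After 2 days: (0.3630, 0.3155, 0.3215)
After 3 days: (0.3654, 0.3156, 0.3190)
P(in Surplus after 3 days) = 0.3156

0.3156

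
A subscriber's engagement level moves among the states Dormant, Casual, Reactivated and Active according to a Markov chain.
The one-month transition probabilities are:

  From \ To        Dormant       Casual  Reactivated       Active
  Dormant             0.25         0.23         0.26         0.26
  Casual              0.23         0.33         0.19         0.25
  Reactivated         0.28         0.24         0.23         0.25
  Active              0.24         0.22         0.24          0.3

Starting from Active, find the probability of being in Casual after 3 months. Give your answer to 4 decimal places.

0.2548

Propagate the distribution vector 3 months from Active.
After 0 months: (0.0000, 0.0000, 0.0000, 1.0000)
After 1 month: (0.2400, 0.2200, 0.2400, 0.3000)
After 2 months: (0.2498, 0.2514, 0.2314, 0.2674)
After 3 months: (0.2492, 0.2548, 0.2301, 0.2659)
P(in Casual after 3 months) = 0.2548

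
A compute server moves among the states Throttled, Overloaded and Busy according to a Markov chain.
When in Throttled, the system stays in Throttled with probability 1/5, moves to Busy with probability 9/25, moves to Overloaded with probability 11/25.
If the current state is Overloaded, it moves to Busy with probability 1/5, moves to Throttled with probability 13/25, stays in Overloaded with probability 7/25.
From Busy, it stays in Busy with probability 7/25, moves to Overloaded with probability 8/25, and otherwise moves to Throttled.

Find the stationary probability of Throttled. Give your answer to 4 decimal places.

0.3684

Let the stationary distribution be π with π = πP and π_1 + π_2 + π_3 = 1.
π_1 = 0.2·π_1 + 0.52·π_2 + 0.4·π_3
π_2 = 0.44·π_1 + 0.28·π_2 + 0.32·π_3
Solving with the normalization constraint gives π = (0.3684, 0.3502, 0.2815).
So the stationary probability of Throttled is 0.3684.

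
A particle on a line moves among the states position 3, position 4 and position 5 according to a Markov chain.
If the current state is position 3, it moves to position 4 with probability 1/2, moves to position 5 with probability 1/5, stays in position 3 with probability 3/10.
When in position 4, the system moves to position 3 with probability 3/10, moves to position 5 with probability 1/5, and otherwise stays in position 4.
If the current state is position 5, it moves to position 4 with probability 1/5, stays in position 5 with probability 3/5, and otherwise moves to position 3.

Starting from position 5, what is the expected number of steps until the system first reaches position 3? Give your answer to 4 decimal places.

4.3750

Let t(s) be the expected number of steps to first reach position 3 from state s, with t(position 3) = 0. Conditioning on the first step:
t(position 4) = 1 + 0.5·t(position 4) + 0.2·t(position 5)
t(position 5) = 1 + 0.2·t(position 4) + 0.6·t(position 5)
Solving: t(position 4) = 3.7500, t(position 5) = 4.3750.
Expected steps from position 5 to position 3: 4.3750.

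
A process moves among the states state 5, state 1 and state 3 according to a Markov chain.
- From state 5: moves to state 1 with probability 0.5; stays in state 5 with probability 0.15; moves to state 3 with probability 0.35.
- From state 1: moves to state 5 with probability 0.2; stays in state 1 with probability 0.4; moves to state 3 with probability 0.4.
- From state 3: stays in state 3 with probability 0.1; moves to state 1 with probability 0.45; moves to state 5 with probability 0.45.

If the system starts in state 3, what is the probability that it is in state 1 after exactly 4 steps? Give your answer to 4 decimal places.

0.4420

Propagate the distribution vector 4 steps from state 3.
After 0 steps: (0.0000, 0.0000, 1.0000)
After 1 step: (0.4500, 0.4500, 0.1000)
After 2 steps: (0.2025, 0.4500, 0.3475)
After 3 steps: (0.2768, 0.4376, 0.2856)
After 4 steps: (0.2576, 0.4420, 0.3005)
P(in state 1 after 4 steps) = 0.4420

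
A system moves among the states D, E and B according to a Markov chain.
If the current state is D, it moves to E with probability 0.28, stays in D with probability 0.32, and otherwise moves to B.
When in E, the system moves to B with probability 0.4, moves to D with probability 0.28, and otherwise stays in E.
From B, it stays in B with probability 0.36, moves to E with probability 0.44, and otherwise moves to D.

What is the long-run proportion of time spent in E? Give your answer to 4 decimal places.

Let the stationary distribution be π with π = πP and π_1 + π_2 + π_3 = 1.
π_1 = 0.32·π_1 + 0.28·π_2 + 0.2·π_3
π_2 = 0.28·π_1 + 0.32·π_2 + 0.44·π_3
Solving with the normalization constraint gives π = (0.2596, 0.3558, 0.3846).
So the stationary probability of E is 0.3558.

0.3558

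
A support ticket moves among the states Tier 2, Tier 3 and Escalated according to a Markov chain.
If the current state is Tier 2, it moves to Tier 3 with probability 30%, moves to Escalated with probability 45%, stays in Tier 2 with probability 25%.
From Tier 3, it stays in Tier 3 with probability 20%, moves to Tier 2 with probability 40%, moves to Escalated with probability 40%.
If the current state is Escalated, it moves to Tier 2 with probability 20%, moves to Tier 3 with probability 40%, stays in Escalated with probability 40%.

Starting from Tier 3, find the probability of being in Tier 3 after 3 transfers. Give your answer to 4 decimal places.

0.3100

Propagate the distribution vector 3 transfers from Tier 3.
After 0 transfers: (0.0000, 1.0000, 0.0000)
After 1 transfer: (0.4000, 0.2000, 0.4000)
After 2 transfers: (0.2600, 0.3200, 0.4200)
After 3 transfers: (0.2770, 0.3100, 0.4130)
P(in Tier 3 after 3 transfers) = 0.3100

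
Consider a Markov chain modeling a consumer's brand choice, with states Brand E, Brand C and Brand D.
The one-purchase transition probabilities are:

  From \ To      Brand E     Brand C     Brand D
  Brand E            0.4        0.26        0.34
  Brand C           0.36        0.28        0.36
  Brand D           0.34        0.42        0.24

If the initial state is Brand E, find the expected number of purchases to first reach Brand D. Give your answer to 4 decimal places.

Let t(s) be the expected number of purchases to first reach Brand D from state s, with t(Brand D) = 0. Conditioning on the first purchase:
t(Brand E) = 1 + 0.4·t(Brand E) + 0.26·t(Brand C)
t(Brand C) = 1 + 0.36·t(Brand E) + 0.28·t(Brand C)
Solving: t(Brand E) = 2.8960, t(Brand C) = 2.8369.
Expected purchases from Brand E to Brand D: 2.8960.

2.8960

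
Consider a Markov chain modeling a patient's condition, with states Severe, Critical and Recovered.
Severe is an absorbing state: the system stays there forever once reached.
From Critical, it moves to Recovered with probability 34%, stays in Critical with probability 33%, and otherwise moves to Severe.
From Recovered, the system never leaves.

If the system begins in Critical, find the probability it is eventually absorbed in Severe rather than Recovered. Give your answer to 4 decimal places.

0.4925

Let h(s) be the probability of absorption at Severe starting from transient state s. Then h(Severe) = 1 and h(Recovered) = 0. By first-step analysis:
h(Critical) = 0.33·1 + 0.33·h(Critical) + 0.34·0
Solving: h(Critical) = 0.4925.
Starting from Critical, the probability is 0.4925.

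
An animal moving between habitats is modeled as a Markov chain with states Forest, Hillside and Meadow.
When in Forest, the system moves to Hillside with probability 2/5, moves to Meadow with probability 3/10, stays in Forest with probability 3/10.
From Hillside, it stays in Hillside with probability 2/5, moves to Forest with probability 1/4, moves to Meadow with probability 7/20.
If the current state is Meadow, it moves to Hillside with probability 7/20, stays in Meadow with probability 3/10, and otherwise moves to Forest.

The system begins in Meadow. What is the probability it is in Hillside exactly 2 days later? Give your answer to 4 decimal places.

0.3850

Sum over the intermediate state after 1 day:
P = P(Meadow→Forest)·P(Forest→Hillside) + P(Meadow→Hillside)·P(Hillside→Hillside) + P(Meadow→Meadow)·P(Meadow→Hillside)
  = 0.35×0.4 + 0.35×0.4 + 0.3×0.35
  = 0.1400 + 0.1400 + 0.1050 = 0.3850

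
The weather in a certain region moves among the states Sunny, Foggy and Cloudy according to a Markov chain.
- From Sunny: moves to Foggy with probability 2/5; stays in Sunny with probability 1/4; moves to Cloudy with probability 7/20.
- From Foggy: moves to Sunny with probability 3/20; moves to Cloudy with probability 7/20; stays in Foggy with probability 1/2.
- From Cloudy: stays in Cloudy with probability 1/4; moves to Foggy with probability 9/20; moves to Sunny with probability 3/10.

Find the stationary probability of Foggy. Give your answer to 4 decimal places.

0.4621

Let the stationary distribution be π with π = πP and π_1 + π_2 + π_3 = 1.
π_1 = 0.25·π_1 + 0.15·π_2 + 0.3·π_3
π_2 = 0.4·π_1 + 0.5·π_2 + 0.45·π_3
Solving with the normalization constraint gives π = (0.2197, 0.4621, 0.3182).
So the stationary probability of Foggy is 0.4621.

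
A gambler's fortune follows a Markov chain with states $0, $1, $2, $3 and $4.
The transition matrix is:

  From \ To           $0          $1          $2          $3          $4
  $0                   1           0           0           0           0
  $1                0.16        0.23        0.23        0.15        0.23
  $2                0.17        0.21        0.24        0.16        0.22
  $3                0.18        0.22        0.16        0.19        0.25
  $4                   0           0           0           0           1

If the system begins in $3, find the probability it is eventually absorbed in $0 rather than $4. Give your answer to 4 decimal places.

Let h(s) be the probability of absorption at $0 starting from transient state s. Then h($0) = 1 and h($4) = 0. By first-step analysis:
h($1) = 0.16·1 + 0.23·h($1) + 0.23·h($2) + 0.15·h($3) + 0.23·0
h($2) = 0.17·1 + 0.21·h($1) + 0.24·h($2) + 0.16·h($3) + 0.22·0
h($3) = 0.18·1 + 0.22·h($1) + 0.16·h($2) + 0.19·h($3) + 0.25·0
Solving: h($1) = 0.4173, h($2) = 0.4274, h($3) = 0.4200.
Starting from $3, the probability is 0.4200.

0.4200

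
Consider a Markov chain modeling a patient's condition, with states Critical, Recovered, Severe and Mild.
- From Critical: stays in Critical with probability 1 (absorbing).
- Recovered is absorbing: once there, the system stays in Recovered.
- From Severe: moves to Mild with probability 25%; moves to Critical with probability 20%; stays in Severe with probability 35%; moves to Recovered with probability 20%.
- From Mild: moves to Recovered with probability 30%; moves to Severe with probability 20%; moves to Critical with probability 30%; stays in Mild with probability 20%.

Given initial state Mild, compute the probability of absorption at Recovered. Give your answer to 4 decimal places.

0.5000

Let h(s) be the probability of absorption at Recovered starting from transient state s. Then h(Recovered) = 1 and h(Critical) = 0. By first-step analysis:
h(Severe) = 0.2·0 + 0.2·1 + 0.35·h(Severe) + 0.25·h(Mild)
h(Mild) = 0.3·0 + 0.3·1 + 0.2·h(Severe) + 0.2·h(Mild)
Solving: h(Severe) = 0.5000, h(Mild) = 0.5000.
Starting from Mild, the probability is 0.5000.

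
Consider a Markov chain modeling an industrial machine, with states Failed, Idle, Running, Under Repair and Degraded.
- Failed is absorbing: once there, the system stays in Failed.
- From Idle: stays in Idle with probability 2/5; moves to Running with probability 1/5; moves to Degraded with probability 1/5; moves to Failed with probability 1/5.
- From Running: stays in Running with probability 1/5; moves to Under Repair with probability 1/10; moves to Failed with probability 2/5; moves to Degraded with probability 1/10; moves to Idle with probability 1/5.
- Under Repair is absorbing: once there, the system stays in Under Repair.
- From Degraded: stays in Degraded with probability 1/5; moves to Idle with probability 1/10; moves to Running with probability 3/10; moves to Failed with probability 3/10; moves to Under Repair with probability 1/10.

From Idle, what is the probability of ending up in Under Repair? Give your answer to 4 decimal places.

0.1316

Let h(s) be the probability of absorption at Under Repair starting from transient state s. Then h(Under Repair) = 1 and h(Failed) = 0. By first-step analysis:
h(Idle) = 0.2·0 + 0.4·h(Idle) + 0.2·h(Running) + 0.2·h(Degraded)
h(Running) = 0.4·0 + 0.2·h(Idle) + 0.2·h(Running) + 0.1·1 + 0.1·h(Degraded)
h(Degraded) = 0.3·0 + 0.1·h(Idle) + 0.3·h(Running) + 0.1·1 + 0.2·h(Degraded)
Solving: h(Idle) = 0.1316, h(Running) = 0.1842, h(Degraded) = 0.2105.
Starting from Idle, the probability is 0.1316.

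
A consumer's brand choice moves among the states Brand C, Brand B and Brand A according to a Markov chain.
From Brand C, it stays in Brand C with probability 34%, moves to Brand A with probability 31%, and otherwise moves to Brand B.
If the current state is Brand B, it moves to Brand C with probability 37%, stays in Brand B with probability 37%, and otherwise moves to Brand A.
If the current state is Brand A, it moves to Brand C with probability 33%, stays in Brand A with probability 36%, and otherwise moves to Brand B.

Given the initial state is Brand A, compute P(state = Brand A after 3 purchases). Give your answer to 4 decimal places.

Propagate the distribution vector 3 purchases from Brand A.
After 0 purchases: (0.0000, 0.0000, 1.0000)
After 1 purchase: (0.3300, 0.3100, 0.3600)
After 2 purchases: (0.3457, 0.3418, 0.3125)
After 3 purchases: (0.3471, 0.3443, 0.3085)
P(in Brand A after 3 purchases) = 0.3085

0.3085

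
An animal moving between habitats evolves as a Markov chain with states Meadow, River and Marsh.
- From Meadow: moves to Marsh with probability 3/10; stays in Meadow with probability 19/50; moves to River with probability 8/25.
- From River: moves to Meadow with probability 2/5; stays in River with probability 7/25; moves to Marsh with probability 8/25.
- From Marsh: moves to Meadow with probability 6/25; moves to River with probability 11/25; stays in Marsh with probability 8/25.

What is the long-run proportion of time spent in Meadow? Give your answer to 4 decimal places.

Let the stationary distribution be π with π = πP and π_1 + π_2 + π_3 = 1.
π_1 = 0.38·π_1 + 0.4·π_2 + 0.24·π_3
π_2 = 0.32·π_1 + 0.28·π_2 + 0.44·π_3
Solving with the normalization constraint gives π = (0.3430, 0.3438, 0.3131).
So the stationary probability of Meadow is 0.3430.

0.3430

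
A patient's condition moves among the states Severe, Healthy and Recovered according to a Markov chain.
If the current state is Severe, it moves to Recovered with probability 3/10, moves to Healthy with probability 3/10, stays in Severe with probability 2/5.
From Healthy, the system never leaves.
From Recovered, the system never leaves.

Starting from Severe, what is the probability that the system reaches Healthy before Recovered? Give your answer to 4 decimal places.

Let h(s) be the probability of absorption at Healthy starting from transient state s. Then h(Healthy) = 1 and h(Recovered) = 0. By first-step analysis:
h(Severe) = 0.4·h(Severe) + 0.3·1 + 0.3·0
Solving: h(Severe) = 0.5000.
Starting from Severe, the probability is 0.5000.

0.5000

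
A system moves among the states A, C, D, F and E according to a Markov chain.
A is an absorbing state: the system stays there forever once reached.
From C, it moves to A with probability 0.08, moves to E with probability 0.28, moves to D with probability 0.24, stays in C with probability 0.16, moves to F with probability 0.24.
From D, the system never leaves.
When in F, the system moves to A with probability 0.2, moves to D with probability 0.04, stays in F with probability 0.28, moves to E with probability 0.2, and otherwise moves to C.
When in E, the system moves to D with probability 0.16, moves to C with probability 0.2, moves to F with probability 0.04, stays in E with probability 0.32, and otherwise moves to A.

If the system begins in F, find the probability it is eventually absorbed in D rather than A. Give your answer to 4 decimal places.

0.3771

Let h(s) be the probability of absorption at D starting from transient state s. Then h(D) = 1 and h(A) = 0. By first-step analysis:
h(C) = 0.08·0 + 0.16·h(C) + 0.24·1 + 0.24·h(F) + 0.28·h(E)
h(F) = 0.2·0 + 0.28·h(C) + 0.04·1 + 0.28·h(F) + 0.2·h(E)
h(E) = 0.28·0 + 0.2·h(C) + 0.16·1 + 0.04·h(F) + 0.32·h(E)
Solving: h(C) = 0.5314, h(F) = 0.3771, h(E) = 0.4138.
Starting from F, the probability is 0.3771.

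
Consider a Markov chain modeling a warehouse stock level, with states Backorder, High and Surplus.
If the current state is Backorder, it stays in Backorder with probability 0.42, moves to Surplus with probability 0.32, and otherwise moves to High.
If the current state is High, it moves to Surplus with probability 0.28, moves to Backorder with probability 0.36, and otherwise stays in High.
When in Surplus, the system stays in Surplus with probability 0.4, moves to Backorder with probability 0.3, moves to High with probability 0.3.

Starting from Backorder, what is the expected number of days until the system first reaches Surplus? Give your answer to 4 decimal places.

3.2421

Let t(s) be the expected number of days to first reach Surplus from state s, with t(Surplus) = 0. Conditioning on the first day:
t(Backorder) = 1 + 0.42·t(Backorder) + 0.26·t(High)
t(High) = 1 + 0.36·t(Backorder) + 0.36·t(High)
Solving: t(Backorder) = 3.2421, t(High) = 3.3862.
Expected days from Backorder to Surplus: 3.2421.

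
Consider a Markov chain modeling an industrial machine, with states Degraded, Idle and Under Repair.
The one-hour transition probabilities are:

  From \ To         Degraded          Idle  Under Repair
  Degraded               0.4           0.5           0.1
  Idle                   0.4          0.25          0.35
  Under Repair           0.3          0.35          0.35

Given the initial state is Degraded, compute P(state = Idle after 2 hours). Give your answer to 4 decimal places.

0.3600

Sum over the intermediate state after 1 hour:
P = P(Degraded→Degraded)·P(Degraded→Idle) + P(Degraded→Idle)·P(Idle→Idle) + P(Degraded→Under Repair)·P(Under Repair→Idle)
  = 0.4×0.5 + 0.5×0.25 + 0.1×0.35
  = 0.2000 + 0.1250 + 0.0350 = 0.3600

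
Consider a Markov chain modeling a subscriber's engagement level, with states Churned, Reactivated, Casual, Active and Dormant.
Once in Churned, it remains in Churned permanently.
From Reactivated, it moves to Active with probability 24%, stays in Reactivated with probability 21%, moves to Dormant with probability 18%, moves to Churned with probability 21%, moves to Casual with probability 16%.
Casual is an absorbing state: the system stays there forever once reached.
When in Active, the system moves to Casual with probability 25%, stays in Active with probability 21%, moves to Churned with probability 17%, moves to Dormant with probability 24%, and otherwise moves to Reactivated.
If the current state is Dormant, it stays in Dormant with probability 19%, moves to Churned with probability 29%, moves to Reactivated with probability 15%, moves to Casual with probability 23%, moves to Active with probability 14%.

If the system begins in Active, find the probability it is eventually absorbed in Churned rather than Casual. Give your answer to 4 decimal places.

0.4653

Let h(s) be the probability of absorption at Churned starting from transient state s. Then h(Churned) = 1 and h(Casual) = 0. By first-step analysis:
h(Reactivated) = 0.21·1 + 0.21·h(Reactivated) + 0.16·0 + 0.24·h(Active) + 0.18·h(Dormant)
h(Active) = 0.17·1 + 0.13·h(Reactivated) + 0.25·0 + 0.21·h(Active) + 0.24·h(Dormant)
h(Dormant) = 0.29·1 + 0.15·h(Reactivated) + 0.23·0 + 0.14·h(Active) + 0.19·h(Dormant)
Solving: h(Reactivated) = 0.5294, h(Active) = 0.4653, h(Dormant) = 0.5365.
Starting from Active, the probability is 0.4653.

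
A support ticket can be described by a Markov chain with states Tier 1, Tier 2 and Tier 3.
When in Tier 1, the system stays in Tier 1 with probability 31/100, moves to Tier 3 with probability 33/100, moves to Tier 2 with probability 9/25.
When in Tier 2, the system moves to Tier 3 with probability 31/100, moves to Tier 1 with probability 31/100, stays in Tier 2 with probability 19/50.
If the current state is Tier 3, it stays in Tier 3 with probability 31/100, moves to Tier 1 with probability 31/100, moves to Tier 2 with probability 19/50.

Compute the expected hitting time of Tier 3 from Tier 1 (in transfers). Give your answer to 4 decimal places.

Let t(s) be the expected number of transfers to first reach Tier 3 from state s, with t(Tier 3) = 0. Conditioning on the first transfer:
t(Tier 1) = 1 + 0.31·t(Tier 1) + 0.36·t(Tier 2)
t(Tier 2) = 1 + 0.31·t(Tier 1) + 0.38·t(Tier 2)
Solving: t(Tier 1) = 3.0993, t(Tier 2) = 3.1626.
Expected transfers from Tier 1 to Tier 3: 3.0993.

3.0993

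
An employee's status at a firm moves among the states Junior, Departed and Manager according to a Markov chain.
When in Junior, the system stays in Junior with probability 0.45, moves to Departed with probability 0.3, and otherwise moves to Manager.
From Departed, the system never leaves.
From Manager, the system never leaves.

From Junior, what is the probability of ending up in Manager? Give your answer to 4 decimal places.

Let h(s) be the probability of absorption at Manager starting from transient state s. Then h(Manager) = 1 and h(Departed) = 0. By first-step analysis:
h(Junior) = 0.45·h(Junior) + 0.3·0 + 0.25·1
Solving: h(Junior) = 0.4545.
Starting from Junior, the probability is 0.4545.

0.4545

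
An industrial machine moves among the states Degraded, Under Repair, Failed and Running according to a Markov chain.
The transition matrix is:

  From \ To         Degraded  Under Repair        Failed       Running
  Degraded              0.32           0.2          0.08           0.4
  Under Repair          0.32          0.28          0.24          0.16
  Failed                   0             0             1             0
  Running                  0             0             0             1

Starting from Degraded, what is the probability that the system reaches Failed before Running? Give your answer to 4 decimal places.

0.2481

Let h(s) be the probability of absorption at Failed starting from transient state s. Then h(Failed) = 1 and h(Running) = 0. By first-step analysis:
h(Degraded) = 0.32·h(Degraded) + 0.2·h(Under Repair) + 0.08·1 + 0.4·0
h(Under Repair) = 0.32·h(Degraded) + 0.28·h(Under Repair) + 0.24·1 + 0.16·0
Solving: h(Degraded) = 0.2481, h(Under Repair) = 0.4436.
Starting from Degraded, the probability is 0.2481.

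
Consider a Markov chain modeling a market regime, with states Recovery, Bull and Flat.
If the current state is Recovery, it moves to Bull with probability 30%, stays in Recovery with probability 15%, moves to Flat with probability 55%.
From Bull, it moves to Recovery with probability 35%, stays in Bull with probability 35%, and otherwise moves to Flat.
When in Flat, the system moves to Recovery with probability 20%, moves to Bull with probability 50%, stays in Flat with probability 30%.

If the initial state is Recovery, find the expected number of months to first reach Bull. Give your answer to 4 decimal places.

2.5773

Let t(s) be the expected number of months to first reach Bull from state s, with t(Bull) = 0. Conditioning on the first month:
t(Recovery) = 1 + 0.15·t(Recovery) + 0.55·t(Flat)
t(Flat) = 1 + 0.2·t(Recovery) + 0.3·t(Flat)
Solving: t(Recovery) = 2.5773, t(Flat) = 2.1649.
Expected months from Recovery to Bull: 2.5773.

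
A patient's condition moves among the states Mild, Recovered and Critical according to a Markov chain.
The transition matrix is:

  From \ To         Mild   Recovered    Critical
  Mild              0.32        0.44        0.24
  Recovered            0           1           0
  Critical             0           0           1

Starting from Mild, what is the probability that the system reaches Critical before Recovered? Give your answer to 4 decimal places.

Let h(s) be the probability of absorption at Critical starting from transient state s. Then h(Critical) = 1 and h(Recovered) = 0. By first-step analysis:
h(Mild) = 0.32·h(Mild) + 0.44·0 + 0.24·1
Solving: h(Mild) = 0.3529.
Starting from Mild, the probability is 0.3529.

0.3529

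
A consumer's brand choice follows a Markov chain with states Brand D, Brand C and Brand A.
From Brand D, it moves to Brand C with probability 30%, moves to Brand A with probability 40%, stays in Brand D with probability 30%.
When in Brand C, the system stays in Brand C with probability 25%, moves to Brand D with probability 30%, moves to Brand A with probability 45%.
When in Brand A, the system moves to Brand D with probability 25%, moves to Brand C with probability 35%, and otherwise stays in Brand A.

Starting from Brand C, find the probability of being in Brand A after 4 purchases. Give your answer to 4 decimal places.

Propagate the distribution vector 4 purchases from Brand C.
After 0 purchases: (0.0000, 1.0000, 0.0000)
After 1 purchase: (0.3000, 0.2500, 0.4500)
After 2 purchases: (0.2775, 0.3100, 0.4125)
After 3 purchases: (0.2794, 0.3051, 0.4155)
After 4 purchases: (0.2792, 0.3055, 0.4153)
P(in Brand A after 4 purchases) = 0.4153

0.4153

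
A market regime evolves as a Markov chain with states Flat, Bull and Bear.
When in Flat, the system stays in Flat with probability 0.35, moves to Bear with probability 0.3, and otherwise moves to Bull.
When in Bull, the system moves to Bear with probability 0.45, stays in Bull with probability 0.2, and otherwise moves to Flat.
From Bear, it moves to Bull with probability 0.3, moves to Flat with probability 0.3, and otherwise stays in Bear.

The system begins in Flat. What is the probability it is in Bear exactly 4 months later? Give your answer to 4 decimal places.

0.3813

Propagate the distribution vector 4 months from Flat.
After 0 months: (1.0000, 0.0000, 0.0000)
After 1 month: (0.3500, 0.3500, 0.3000)
After 2 months: (0.3350, 0.2825, 0.3825)
After 3 months: (0.3309, 0.2885, 0.3806)
After 4 months: (0.3310, 0.2877, 0.3813)
P(in Bear after 4 months) = 0.3813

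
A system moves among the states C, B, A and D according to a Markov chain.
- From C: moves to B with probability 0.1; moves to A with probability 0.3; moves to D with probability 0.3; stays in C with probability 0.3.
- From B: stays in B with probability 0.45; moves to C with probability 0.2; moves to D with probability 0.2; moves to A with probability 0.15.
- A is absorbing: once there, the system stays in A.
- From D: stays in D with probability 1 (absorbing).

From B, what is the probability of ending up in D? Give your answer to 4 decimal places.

Let h(s) be the probability of absorption at D starting from transient state s. Then h(D) = 1 and h(A) = 0. By first-step analysis:
h(C) = 0.3·h(C) + 0.1·h(B) + 0.3·0 + 0.3·1
h(B) = 0.2·h(C) + 0.45·h(B) + 0.15·0 + 0.2·1
Solving: h(C) = 0.5068, h(B) = 0.5479.
Starting from B, the probability is 0.5479.

0.5479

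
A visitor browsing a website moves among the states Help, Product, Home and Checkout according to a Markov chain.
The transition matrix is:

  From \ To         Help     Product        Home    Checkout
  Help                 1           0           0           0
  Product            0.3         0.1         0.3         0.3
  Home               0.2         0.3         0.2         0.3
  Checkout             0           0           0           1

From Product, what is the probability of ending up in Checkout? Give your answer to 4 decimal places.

0.5238

Let h(s) be the probability of absorption at Checkout starting from transient state s. Then h(Checkout) = 1 and h(Help) = 0. By first-step analysis:
h(Product) = 0.3·0 + 0.1·h(Product) + 0.3·h(Home) + 0.3·1
h(Home) = 0.2·0 + 0.3·h(Product) + 0.2·h(Home) + 0.3·1
Solving: h(Product) = 0.5238, h(Home) = 0.5714.
Starting from Product, the probability is 0.5238.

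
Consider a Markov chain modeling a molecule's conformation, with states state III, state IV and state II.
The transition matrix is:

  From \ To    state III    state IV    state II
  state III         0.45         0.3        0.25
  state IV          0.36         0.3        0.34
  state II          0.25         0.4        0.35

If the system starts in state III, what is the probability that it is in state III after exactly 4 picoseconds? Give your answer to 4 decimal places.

0.3584

Propagate the distribution vector 4 picoseconds from state III.
After 0 picoseconds: (1.0000, 0.0000, 0.0000)
After 1 picosecond: (0.4500, 0.3000, 0.2500)
After 2 picoseconds: (0.3730, 0.3250, 0.3020)
After 3 picoseconds: (0.3604, 0.3302, 0.3095)
After 4 picoseconds: (0.3584, 0.3309, 0.3107)
P(in state III after 4 picoseconds) = 0.3584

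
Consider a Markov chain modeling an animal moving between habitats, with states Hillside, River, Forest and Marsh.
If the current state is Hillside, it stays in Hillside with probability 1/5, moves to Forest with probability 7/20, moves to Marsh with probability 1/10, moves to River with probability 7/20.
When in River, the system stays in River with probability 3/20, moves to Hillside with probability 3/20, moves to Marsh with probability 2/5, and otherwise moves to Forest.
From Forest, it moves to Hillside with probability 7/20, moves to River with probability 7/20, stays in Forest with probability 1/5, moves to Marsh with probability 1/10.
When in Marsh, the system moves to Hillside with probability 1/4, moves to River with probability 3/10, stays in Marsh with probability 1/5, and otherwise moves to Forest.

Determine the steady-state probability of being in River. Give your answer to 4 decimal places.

0.2831

Let the stationary distribution be π with π = πP and π_1 + π_2 + π_3 + π_4 = 1.
π_1 = 0.2·π_1 + 0.15·π_2 + 0.35·π_3 + 0.25·π_4
π_2 = 0.35·π_1 + 0.15·π_2 + 0.35·π_3 + 0.3·π_4
π_3 = 0.35·π_1 + 0.3·π_2 + 0.2·π_3 + 0.25·π_4
Solving with the normalization constraint gives π = (0.2372, 0.2831, 0.2742, 0.2055).
So the stationary probability of River is 0.2831.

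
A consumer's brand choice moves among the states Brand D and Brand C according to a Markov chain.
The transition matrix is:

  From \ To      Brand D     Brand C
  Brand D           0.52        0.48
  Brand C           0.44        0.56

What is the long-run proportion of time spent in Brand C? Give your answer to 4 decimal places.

0.5217

Let the stationary distribution be π with π = πP and π_1 + π_2 = 1.
π_1 = 0.52·π_1 + 0.44·π_2
Solving with the normalization constraint gives π = (0.4783, 0.5217).
So the stationary probability of Brand C is 0.5217.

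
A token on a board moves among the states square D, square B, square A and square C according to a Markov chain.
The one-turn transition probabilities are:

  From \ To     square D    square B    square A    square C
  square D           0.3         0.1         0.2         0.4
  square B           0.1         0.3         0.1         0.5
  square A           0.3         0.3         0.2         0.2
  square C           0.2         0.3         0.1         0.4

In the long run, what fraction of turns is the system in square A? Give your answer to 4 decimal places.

0.1343

Let the stationary distribution be π with π = πP and π_1 + π_2 + π_3 + π_4 = 1.
π_1 = 0.3·π_1 + 0.1·π_2 + 0.3·π_3 + 0.2·π_4
π_2 = 0.1·π_1 + 0.3·π_2 + 0.3·π_3 + 0.3·π_4
π_3 = 0.2·π_1 + 0.1·π_2 + 0.2·π_3 + 0.1·π_4
Solving with the normalization constraint gives π = (0.2084, 0.2583, 0.1343, 0.3990).
So the stationary probability of square A is 0.1343.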